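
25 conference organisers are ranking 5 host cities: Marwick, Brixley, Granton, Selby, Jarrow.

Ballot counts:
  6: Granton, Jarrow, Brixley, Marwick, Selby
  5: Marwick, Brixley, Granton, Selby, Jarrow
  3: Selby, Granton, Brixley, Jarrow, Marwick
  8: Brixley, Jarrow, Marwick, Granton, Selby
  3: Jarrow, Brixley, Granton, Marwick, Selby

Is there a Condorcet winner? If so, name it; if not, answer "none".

Pairwise majorities:
Marwick vs Brixley: Marwick is ranked higher on 5 ballots, Brixley on 20. Brixley wins 20–5.
Marwick vs Granton: Marwick preferred on 5+8 = 13 ballots; Marwick wins 13–12.
Marwick vs Selby: Marwick, 22–3.
Marwick vs Jarrow: Marwick preferred on 5 ballots; Jarrow wins 20–5.
Brixley vs Granton: Brixley wins 16–9.
Brixley vs Selby: Brixley, 22–3.
Brixley–Jarrow: Brixley 16–9.
Granton vs Selby: Granton, 22–3.
Granton vs Jarrow: 14 to 11, Granton.
Selby vs Jarrow: 5+3 = 8 for Selby, 17 for Jarrow — Jarrow by 17–8.
Brixley wins every pairwise contest, so Brixley is the Condorcet winner.

Brixley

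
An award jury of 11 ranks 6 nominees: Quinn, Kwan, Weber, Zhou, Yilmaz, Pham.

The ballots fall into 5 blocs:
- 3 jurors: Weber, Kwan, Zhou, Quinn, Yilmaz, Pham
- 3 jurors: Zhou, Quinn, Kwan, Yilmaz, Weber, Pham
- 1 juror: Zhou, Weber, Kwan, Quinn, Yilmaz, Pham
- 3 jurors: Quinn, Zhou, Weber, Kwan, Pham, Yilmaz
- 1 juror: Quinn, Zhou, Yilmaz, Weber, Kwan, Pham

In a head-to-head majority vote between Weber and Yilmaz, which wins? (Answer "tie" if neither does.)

Weber

Ballots ranking Weber above Yilmaz: 3 + 1 + 3 = 7.
Ballots ranking Yilmaz above Weber: 11 − 7 = 4.
Weber wins the head-to-head 7–4.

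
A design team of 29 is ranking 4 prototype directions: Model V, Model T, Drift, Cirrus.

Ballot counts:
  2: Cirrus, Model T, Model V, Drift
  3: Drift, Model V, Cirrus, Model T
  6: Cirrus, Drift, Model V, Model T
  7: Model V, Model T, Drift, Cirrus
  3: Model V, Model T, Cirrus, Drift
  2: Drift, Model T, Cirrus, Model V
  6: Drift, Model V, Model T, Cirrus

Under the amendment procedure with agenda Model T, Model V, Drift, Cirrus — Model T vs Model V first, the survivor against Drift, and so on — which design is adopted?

Drift

Round 1: Model T vs Model V — 4–25, Model V advances.
Round 2: Model V vs Drift — 12–17, Drift advances.
Round 3: Drift vs Cirrus — 18–11, Drift advances.
The agenda winner is Drift.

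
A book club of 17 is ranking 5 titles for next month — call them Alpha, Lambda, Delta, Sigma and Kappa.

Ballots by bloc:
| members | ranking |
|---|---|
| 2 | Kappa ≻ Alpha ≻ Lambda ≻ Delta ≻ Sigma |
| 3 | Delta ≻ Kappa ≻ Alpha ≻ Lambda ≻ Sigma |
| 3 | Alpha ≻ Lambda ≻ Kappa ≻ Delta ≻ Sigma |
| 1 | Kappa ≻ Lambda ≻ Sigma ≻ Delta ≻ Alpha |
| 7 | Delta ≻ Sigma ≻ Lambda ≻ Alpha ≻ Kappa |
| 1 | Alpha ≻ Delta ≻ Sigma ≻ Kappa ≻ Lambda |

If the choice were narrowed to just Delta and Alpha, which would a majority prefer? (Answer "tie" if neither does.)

Delta

Ballots ranking Delta above Alpha: 3 + 1 + 7 = 11.
Ballots ranking Alpha above Delta: 17 − 11 = 6.
Delta wins the head-to-head 11–6.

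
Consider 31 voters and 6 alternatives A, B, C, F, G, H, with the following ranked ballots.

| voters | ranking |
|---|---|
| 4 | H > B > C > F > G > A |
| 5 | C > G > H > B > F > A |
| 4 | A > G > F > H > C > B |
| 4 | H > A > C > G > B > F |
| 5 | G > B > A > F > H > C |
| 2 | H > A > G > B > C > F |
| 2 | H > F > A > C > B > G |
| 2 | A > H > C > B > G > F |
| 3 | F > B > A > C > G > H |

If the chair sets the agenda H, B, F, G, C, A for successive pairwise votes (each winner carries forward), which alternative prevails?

Round 1: H vs B — 23–8, H advances.
Round 2: H vs F — 19–12, H advances.
Round 3: H vs G — 14–17, G advances.
Round 4: G vs C — 11–20, C advances.
Round 5: C vs A — 9–22, A advances.
The agenda winner is A.

A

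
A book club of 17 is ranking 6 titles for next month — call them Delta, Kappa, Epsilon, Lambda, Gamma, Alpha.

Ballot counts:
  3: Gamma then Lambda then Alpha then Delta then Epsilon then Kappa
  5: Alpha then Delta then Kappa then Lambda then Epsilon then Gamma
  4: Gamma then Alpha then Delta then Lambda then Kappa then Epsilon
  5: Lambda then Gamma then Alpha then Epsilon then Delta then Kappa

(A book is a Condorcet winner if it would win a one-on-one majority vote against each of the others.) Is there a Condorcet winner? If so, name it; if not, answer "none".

Check each pair by majority over 17 ballots:
Delta vs Kappa: Delta is ranked higher on 3+5+4+5 = 17 ballots, Kappa on 0. Delta wins 17–0.
Delta vs Epsilon: Delta preferred on 3+5+4 = 12 ballots; Delta wins 12–5.
Delta vs Lambda: 9 to 8, Delta.
Delta vs Gamma: Delta is ranked higher on 5 ballots, Gamma on 12. Gamma wins 12–5.
Delta vs Alpha: Delta is ranked higher on 0 ballots, Alpha on 17. Alpha wins 17–0.
Kappa vs Epsilon: 9 to 8, Kappa.
Kappa vs Lambda: Kappa is ranked higher on 5 ballots, Lambda on 12. Lambda wins 12–5.
Kappa vs Gamma: Kappa preferred on 5 ballots; Gamma wins 12–5.
Kappa vs Alpha: 0 to 17, Alpha.
Epsilon vs Lambda: Epsilon is ranked higher on 0 ballots, Lambda on 17. Lambda wins 17–0.
Epsilon vs Gamma: Epsilon is ranked higher on 5 ballots, Gamma on 12. Gamma wins 12–5.
Epsilon vs Alpha: 0 to 17, Alpha.
Lambda vs Gamma: 5+5 = 10 for Lambda, 7 for Gamma — Lambda by 10–7.
Lambda vs Alpha: Lambda preferred on 3+5 = 8 ballots; Alpha wins 9–8.
Gamma vs Alpha: Gamma is ranked higher on 3+4+5 = 12 ballots, Alpha on 5. Gamma wins 12–5.
Every book loses at least once (Delta loses to Gamma; Kappa loses to Delta; Epsilon loses to Delta; Lambda loses to Delta; Gamma loses to Lambda; Alpha loses to Gamma). The majority relation contains the cycle Delta > Lambda > Gamma > Delta, so there is no Condorcet winner.

none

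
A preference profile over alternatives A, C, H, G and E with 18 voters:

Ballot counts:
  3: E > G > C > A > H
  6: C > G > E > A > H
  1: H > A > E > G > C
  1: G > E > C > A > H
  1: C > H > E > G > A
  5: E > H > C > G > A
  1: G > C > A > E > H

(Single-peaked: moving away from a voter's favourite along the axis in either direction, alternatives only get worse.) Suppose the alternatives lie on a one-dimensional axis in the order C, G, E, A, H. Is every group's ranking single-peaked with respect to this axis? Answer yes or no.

no

Axis positions: C=1, G=2, E=3, A=4, H=5.
Group 1 (peak E at position 3): ranking walks positions 3-2-1-4-5, expanding outward from the peak — single-peaked.
Group 2 (peak C at position 1): ranking walks positions 1-2-3-4-5, expanding outward from the peak — single-peaked.
Group 3 (peak H at position 5): ranking walks positions 5-4-3-2-1, expanding outward from the peak — single-peaked.
Group 4 (peak G at position 2): ranking walks positions 2-3-1-4-5, expanding outward from the peak — single-peaked.
Group 5: ranking walks positions 1-5-3-2-4; H is ranked above G even though G lies between H and the peak C on the axis — preferences dip and rise again. Not single-peaked.
Group 6: ranking walks positions 3-5-1-2-4; H is ranked above A even though A lies between H and the peak E on the axis — preferences dip and rise again. Not single-peaked.
Group 7: ranking walks positions 2-1-4-3-5; A is ranked above E even though E lies between A and the peak G on the axis — preferences dip and rise again. Not single-peaked.
Group 5 violates single-peakedness, so the profile is not single-peaked on this axis.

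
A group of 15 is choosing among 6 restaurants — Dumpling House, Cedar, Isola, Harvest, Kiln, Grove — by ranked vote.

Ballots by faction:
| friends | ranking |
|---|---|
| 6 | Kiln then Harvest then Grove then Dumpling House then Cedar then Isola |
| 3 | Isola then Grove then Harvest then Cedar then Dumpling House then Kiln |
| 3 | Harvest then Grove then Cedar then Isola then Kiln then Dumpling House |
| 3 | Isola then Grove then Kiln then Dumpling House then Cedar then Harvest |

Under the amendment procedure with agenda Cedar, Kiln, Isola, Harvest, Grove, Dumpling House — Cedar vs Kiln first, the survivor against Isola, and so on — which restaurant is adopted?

Harvest

Round 1: Cedar vs Kiln — 6–9, Kiln advances.
Round 2: Kiln vs Isola — 6–9, Isola advances.
Round 3: Isola vs Harvest — 6–9, Harvest advances.
Round 4: Harvest vs Grove — 9–6, Harvest advances.
Round 5: Harvest vs Dumpling House — 12–3, Harvest advances.
The agenda winner is Harvest.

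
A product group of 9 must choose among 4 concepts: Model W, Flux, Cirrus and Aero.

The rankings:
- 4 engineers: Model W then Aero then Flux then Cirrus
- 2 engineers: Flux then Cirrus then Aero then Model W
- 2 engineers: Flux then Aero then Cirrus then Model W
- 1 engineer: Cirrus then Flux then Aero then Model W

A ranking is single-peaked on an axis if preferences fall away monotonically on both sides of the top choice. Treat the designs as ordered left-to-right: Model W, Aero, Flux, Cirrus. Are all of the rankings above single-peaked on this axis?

Axis positions: Model W=1, Aero=2, Flux=3, Cirrus=4.
Ballot type 1 (peak Model W at position 1): ranking walks positions 1-2-3-4, expanding outward from the peak — single-peaked.
Ballot type 2 (peak Flux at position 3): ranking walks positions 3-4-2-1, expanding outward from the peak — single-peaked.
Ballot type 3 (peak Flux at position 3): ranking walks positions 3-2-4-1, expanding outward from the peak — single-peaked.
Ballot type 4 (peak Cirrus at position 4): ranking walks positions 4-3-2-1, expanding outward from the peak — single-peaked.
Every ranking is single-peaked on this axis.

yes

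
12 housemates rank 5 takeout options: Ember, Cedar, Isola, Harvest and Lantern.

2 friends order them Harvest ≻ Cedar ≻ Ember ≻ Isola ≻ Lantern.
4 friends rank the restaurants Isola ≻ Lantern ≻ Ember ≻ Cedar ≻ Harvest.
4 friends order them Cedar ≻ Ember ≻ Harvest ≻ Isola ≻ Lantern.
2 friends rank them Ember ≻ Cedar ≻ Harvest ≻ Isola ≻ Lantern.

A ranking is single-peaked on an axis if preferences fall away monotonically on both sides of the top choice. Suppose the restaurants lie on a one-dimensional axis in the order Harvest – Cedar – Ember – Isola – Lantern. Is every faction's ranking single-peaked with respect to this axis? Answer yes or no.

Axis positions: Harvest=1, Cedar=2, Ember=3, Isola=4, Lantern=5.
Faction 1 (peak Harvest at position 1): ranking walks positions 1-2-3-4-5, expanding outward from the peak — single-peaked.
Faction 2 (peak Isola at position 4): ranking walks positions 4-5-3-2-1, expanding outward from the peak — single-peaked.
Faction 3 (peak Cedar at position 2): ranking walks positions 2-3-1-4-5, expanding outward from the peak — single-peaked.
Faction 4 (peak Ember at position 3): ranking walks positions 3-2-1-4-5, expanding outward from the peak — single-peaked.
Every ranking is single-peaked on this axis.

yes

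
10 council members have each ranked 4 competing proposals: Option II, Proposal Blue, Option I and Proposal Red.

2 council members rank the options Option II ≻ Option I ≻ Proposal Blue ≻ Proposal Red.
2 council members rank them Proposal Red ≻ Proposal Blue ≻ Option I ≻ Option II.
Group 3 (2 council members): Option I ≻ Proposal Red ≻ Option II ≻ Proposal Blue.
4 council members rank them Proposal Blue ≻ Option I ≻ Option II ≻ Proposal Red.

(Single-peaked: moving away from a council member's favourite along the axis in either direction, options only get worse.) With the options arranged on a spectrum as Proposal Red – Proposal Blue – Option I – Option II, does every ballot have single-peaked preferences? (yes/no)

Axis positions: Proposal Red=1, Proposal Blue=2, Option I=3, Option II=4.
Group 1 (peak Option II at position 4): ranking walks positions 4-3-2-1, expanding outward from the peak — single-peaked.
Group 2 (peak Proposal Red at position 1): ranking walks positions 1-2-3-4, expanding outward from the peak — single-peaked.
Group 3: ranking walks positions 3-1-4-2; Proposal Red is ranked above Proposal Blue even though Proposal Blue lies between Proposal Red and the peak Option I on the axis — preferences dip and rise again. Not single-peaked.
Group 4 (peak Proposal Blue at position 2): ranking walks positions 2-3-4-1, expanding outward from the peak — single-peaked.
Group 3 violates single-peakedness, so the profile is not single-peaked on this axis.

no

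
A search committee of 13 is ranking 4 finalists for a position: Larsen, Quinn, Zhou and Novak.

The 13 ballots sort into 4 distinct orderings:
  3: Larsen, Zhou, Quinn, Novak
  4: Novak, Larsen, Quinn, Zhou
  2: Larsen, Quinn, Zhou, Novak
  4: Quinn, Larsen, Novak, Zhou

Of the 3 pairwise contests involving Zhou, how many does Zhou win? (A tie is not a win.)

0

Zhou against each rival (13 committee members):
Zhou vs Larsen: Zhou is ranked higher on 0 ballots, Larsen on 13. Larsen wins 13–0.
Zhou vs Quinn: Zhou preferred on 3 ballots; Quinn wins 10–3.
Zhou–Novak: Novak 8–5.
Zhou beats no one; loses to Larsen, Quinn, Novak — 0 pairwise wins.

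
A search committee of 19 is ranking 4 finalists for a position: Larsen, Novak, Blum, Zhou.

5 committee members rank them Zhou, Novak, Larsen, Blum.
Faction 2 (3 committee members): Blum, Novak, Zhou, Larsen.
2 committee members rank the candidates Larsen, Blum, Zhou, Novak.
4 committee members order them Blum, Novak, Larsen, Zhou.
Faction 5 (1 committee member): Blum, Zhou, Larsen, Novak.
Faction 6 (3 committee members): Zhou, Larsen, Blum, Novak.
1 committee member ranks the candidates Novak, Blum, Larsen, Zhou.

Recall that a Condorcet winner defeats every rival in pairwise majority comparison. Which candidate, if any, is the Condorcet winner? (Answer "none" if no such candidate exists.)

none

Pairwise majorities:
Larsen vs Novak: 2+1+3 = 6 for Larsen, 13 for Novak — Novak by 13–6.
Larsen vs Blum: Larsen is ranked higher on 5+2+3 = 10 ballots, Blum on 9. Larsen wins 10–9.
Larsen vs Zhou: Larsen is ranked higher on 2+4+1 = 7 ballots, Zhou on 12. Zhou wins 12–7.
Novak vs Blum: 5+1 = 6 for Novak, 13 for Blum — Blum by 13–6.
Novak vs Zhou: 8 to 11, Zhou.
Blum vs Zhou: Blum preferred on 3+2+4+1+1 = 11 ballots; Blum wins 11–8.
Every candidate loses at least once (Larsen loses to Novak; Novak loses to Blum; Blum loses to Larsen; Zhou loses to Blum). The majority relation contains the cycle Larsen → Blum → Novak → Larsen, so there is no Condorcet winner.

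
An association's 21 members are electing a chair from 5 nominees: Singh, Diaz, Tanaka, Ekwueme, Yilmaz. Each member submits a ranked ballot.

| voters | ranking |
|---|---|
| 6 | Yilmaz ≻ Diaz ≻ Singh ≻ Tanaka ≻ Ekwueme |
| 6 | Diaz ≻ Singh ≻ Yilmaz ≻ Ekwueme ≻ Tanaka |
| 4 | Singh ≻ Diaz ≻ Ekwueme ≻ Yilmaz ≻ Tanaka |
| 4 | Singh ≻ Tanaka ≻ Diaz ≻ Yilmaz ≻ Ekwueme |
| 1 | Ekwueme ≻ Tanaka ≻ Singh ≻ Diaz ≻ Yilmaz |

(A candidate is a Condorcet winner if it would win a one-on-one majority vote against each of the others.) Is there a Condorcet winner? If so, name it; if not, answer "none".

Diaz

Head-to-head results (21 voters):
Singh vs Diaz: Singh is ranked higher on 4+4+1 = 9 ballots, Diaz on 12. Diaz wins 12–9.
Singh vs Tanaka: 20 to 1, Singh.
Singh vs Ekwueme: Singh preferred on 6+6+4+4 = 20 ballots; Singh wins 20–1.
Singh vs Yilmaz: 6+4+4+1 = 15 for Singh, 6 for Yilmaz — Singh by 15–6.
Diaz vs Tanaka: 16 to 5, Diaz.
Diaz vs Ekwueme: 6+6+4+4 = 20 for Diaz, 1 for Ekwueme — Diaz by 20–1.
Diaz vs Yilmaz: 15 to 6, Diaz.
Tanaka vs Ekwueme: Tanaka is ranked higher on 6+4 = 10 ballots, Ekwueme on 11. Ekwueme wins 11–10.
Tanaka vs Yilmaz: 5 to 16, Yilmaz.
Ekwueme vs Yilmaz: 5 to 16, Yilmaz.
Diaz beats each of Singh, Tanaka, Ekwueme, Yilmaz — Diaz is the Condorcet winner.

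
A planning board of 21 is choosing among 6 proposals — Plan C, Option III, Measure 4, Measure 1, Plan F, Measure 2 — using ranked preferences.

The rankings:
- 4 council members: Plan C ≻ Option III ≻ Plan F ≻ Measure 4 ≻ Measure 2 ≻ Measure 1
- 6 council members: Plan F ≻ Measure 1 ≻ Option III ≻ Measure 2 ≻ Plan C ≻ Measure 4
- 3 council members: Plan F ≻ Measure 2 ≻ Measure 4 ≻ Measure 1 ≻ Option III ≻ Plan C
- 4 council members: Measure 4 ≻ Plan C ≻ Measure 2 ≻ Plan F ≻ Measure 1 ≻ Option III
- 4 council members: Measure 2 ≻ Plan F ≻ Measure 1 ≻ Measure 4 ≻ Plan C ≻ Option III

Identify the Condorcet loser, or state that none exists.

Option III

Head-to-head results (21 council members):
Plan C vs Option III: Plan C, 12–9.
Plan C–Measure 4: Measure 4 11–10.
Plan C vs Measure 1: 8 to 13, Measure 1.
Plan C vs Plan F: Plan F wins 13–8.
Plan C vs Measure 2: Measure 2, 13–8.
Option III vs Measure 4: 4+6 = 10 for Option III, 11 for Measure 4 — Measure 4 by 11–10.
Option III vs Measure 1: Measure 1, 17–4.
Option III–Plan F: Plan F 17–4.
Option III vs Measure 2: Option III preferred on 4+6 = 10 ballots; Measure 2 wins 11–10.
Measure 4 vs Measure 1: Measure 4 wins 11–10.
Measure 4 vs Plan F: Measure 4 is ranked higher on 4 ballots, Plan F on 17. Plan F wins 17–4.
Measure 4 vs Measure 2: 4+4 = 8 for Measure 4, 13 for Measure 2 — Measure 2 by 13–8.
Measure 1 vs Plan F: Measure 1 is ranked higher on 0 ballots, Plan F on 21. Plan F wins 21–0.
Measure 1 vs Measure 2: 6 to 15, Measure 2.
Plan F vs Measure 2: Plan F wins 13–8.
Option III loses to every other option — it is the Condorcet loser.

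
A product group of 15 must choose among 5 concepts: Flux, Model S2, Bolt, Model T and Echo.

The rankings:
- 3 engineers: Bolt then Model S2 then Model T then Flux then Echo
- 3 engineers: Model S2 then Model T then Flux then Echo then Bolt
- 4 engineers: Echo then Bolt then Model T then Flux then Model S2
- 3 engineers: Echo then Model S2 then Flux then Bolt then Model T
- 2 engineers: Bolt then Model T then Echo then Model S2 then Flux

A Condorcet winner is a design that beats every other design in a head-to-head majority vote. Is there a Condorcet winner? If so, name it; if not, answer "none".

none

Pairwise majorities:
Flux vs Model S2: 4 to 11, Model S2.
Flux–Bolt: Bolt 9–6.
Flux vs Model T: 3 for Flux, 12 for Model T — Model T by 12–3.
Flux vs Echo: 3+3 = 6 for Flux, 9 for Echo — Echo by 9–6.
Model S2 vs Bolt: Bolt, 9–6.
Model S2 vs Model T: Model S2, 9–6.
Model S2 vs Echo: Model S2 is ranked higher on 3+3 = 6 ballots, Echo on 9. Echo wins 9–6.
Bolt vs Model T: Bolt wins 12–3.
Bolt vs Echo: Echo wins 10–5.
Model T vs Echo: 8 to 7, Model T.
Every design loses at least once (Flux loses to Model S2; Model S2 loses to Bolt; Bolt loses to Echo; Model T loses to Model S2; Echo loses to Model T). The majority relation contains the cycle Model S2 → Model T → Echo → Model S2, so there is no Condorcet winner.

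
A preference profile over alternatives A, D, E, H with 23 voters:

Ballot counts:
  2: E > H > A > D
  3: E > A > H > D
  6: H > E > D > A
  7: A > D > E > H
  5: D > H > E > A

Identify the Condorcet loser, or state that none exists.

none

Pairwise majorities:
A vs D: A preferred on 2+3+7 = 12 ballots; A wins 12–11.
A–E: E 16–7.
A–H: H 13–10.
D–E: D 12–11.
D vs H: D is ranked higher on 7+5 = 12 ballots, H on 11. D wins 12–11.
E vs H: 12 to 11, E.
Each alternative has at least one pairwise win (A beats D; D beats E; E beats A; H beats A) — no Condorcet loser.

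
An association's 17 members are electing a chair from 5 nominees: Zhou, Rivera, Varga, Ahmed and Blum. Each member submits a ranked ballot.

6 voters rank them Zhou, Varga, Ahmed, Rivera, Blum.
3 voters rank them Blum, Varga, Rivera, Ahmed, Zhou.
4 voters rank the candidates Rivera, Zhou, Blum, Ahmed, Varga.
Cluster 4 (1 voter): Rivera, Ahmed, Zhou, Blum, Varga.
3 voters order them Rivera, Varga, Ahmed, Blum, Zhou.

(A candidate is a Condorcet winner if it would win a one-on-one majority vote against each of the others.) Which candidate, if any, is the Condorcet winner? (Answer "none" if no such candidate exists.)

Pairwise majorities:
Zhou vs Rivera: Zhou preferred on 6 ballots; Rivera wins 11–6.
Zhou vs Varga: Zhou is ranked higher on 6+4+1 = 11 ballots, Varga on 6. Zhou wins 11–6.
Zhou vs Ahmed: Zhou, 10–7.
Zhou–Blum: Zhou 11–6.
Rivera–Varga: Varga 9–8.
Rivera vs Ahmed: Rivera wins 11–6.
Rivera vs Blum: 14 to 3, Rivera.
Varga vs Ahmed: 6+3+3 = 12 for Varga, 5 for Ahmed — Varga by 12–5.
Varga vs Blum: 9 to 8, Varga.
Ahmed vs Blum: Ahmed wins 10–7.
Every candidate loses at least once (Zhou loses to Rivera; Rivera loses to Varga; Varga loses to Zhou; Ahmed loses to Zhou; Blum loses to Zhou). The majority relation contains the cycle Zhou beats Varga beats Rivera beats Zhou, so there is no Condorcet winner.

none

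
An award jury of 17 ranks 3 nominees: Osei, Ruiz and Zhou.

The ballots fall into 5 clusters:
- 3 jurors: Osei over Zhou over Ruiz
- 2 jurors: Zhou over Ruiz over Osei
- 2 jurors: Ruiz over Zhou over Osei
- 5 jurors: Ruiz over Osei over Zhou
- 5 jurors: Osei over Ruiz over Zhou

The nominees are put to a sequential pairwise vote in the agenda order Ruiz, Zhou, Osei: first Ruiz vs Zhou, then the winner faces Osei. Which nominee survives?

Round 1: Ruiz vs Zhou — 12–5, Ruiz advances.
Round 2: Ruiz vs Osei — 9–8, Ruiz advances.
The agenda winner is Ruiz.

Ruiz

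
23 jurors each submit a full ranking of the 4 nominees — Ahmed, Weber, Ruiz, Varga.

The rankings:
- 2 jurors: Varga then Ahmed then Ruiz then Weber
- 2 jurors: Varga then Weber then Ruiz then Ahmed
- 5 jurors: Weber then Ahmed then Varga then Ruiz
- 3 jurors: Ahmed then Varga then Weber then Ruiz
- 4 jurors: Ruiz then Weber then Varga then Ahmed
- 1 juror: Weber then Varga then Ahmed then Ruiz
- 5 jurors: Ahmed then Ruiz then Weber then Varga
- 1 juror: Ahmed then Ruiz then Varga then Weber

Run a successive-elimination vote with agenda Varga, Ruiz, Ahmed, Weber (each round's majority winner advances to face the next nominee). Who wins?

Round 1: Varga vs Ruiz — 13–10, Varga advances.
Round 2: Varga vs Ahmed — 9–14, Ahmed advances.
Round 3: Ahmed vs Weber — 11–12, Weber advances.
The agenda winner is Weber.

Weber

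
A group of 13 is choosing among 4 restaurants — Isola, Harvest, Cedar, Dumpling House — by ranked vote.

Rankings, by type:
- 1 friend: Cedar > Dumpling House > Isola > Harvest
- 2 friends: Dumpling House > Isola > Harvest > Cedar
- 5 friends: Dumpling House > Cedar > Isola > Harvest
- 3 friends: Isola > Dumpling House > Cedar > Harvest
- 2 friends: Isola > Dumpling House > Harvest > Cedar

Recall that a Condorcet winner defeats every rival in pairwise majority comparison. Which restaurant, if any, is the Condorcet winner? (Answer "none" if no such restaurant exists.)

Check each pair by majority over 13 ballots:
Isola vs Harvest: Isola preferred on 1+2+5+3+2 = 13 ballots; Isola wins 13–0.
Isola vs Cedar: Isola is ranked higher on 2+3+2 = 7 ballots, Cedar on 6. Isola wins 7–6.
Isola vs Dumpling House: 3+2 = 5 for Isola, 8 for Dumpling House — Dumpling House by 8–5.
Harvest vs Cedar: Harvest preferred on 2+2 = 4 ballots; Cedar wins 9–4.
Harvest vs Dumpling House: 0 to 13, Dumpling House.
Cedar vs Dumpling House: 1 for Cedar, 12 for Dumpling House — Dumpling House by 12–1.
Dumpling House beats each of Isola, Harvest, Cedar — Dumpling House is the Condorcet winner.

Dumpling House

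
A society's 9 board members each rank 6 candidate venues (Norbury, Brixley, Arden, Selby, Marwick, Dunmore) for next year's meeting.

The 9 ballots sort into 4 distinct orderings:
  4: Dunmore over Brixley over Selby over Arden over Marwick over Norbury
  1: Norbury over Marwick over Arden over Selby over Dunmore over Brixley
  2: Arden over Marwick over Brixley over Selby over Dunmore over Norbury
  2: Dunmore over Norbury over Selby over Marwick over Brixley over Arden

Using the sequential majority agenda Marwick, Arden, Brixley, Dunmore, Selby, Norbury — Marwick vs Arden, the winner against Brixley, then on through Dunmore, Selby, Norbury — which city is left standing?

Dunmore

Round 1: Marwick vs Arden — 3–6, Arden advances.
Round 2: Arden vs Brixley — 3–6, Brixley advances.
Round 3: Brixley vs Dunmore — 2–7, Dunmore advances.
Round 4: Dunmore vs Selby — 6–3, Dunmore advances.
Round 5: Dunmore vs Norbury — 8–1, Dunmore advances.
The agenda winner is Dunmore.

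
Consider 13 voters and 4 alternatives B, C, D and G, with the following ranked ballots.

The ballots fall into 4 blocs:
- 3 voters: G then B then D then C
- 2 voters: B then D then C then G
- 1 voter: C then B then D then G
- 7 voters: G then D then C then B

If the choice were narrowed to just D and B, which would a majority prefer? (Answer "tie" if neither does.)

Ballots ranking D above B: 7.
Ballots ranking B above D: 13 − 7 = 6.
D wins the head-to-head 7–6.

D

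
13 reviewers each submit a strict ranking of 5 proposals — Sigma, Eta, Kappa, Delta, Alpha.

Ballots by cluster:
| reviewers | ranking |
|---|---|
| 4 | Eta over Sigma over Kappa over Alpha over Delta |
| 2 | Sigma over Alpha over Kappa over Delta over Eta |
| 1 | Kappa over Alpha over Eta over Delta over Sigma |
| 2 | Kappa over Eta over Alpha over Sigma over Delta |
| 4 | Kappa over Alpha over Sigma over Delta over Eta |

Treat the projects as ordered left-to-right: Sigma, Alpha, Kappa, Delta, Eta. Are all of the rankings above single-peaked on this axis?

Axis positions: Sigma=1, Alpha=2, Kappa=3, Delta=4, Eta=5.
Cluster 1: ranking walks positions 5-1-3-2-4; Sigma is ranked above Delta even though Delta lies between Sigma and the peak Eta on the axis — preferences dip and rise again. Not single-peaked.
Cluster 2 (peak Sigma at position 1): ranking walks positions 1-2-3-4-5, expanding outward from the peak — single-peaked.
Cluster 3: ranking walks positions 3-2-5-4-1; Eta is ranked above Delta even though Delta lies between Eta and the peak Kappa on the axis — preferences dip and rise again. Not single-peaked.
Cluster 4: ranking walks positions 3-5-2-1-4; Eta is ranked above Delta even though Delta lies between Eta and the peak Kappa on the axis — preferences dip and rise again. Not single-peaked.
Cluster 5 (peak Kappa at position 3): ranking walks positions 3-2-1-4-5, expanding outward from the peak — single-peaked.
Cluster 1 violates single-peakedness, so the profile is not single-peaked on this axis.

no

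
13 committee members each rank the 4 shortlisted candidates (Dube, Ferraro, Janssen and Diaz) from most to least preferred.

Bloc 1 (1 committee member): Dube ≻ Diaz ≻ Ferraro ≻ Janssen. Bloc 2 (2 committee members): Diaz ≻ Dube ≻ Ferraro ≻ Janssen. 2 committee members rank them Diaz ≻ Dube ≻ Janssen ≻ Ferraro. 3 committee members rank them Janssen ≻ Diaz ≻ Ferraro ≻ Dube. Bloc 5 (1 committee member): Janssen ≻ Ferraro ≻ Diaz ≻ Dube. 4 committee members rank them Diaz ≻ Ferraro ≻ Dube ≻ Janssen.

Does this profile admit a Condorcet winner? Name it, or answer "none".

Pairwise majorities:
Dube vs Ferraro: 1+2+2 = 5 for Dube, 8 for Ferraro — Ferraro by 8–5.
Dube vs Janssen: Dube is ranked higher on 1+2+2+4 = 9 ballots, Janssen on 4. Dube wins 9–4.
Dube vs Diaz: 1 for Dube, 12 for Diaz — Diaz by 12–1.
Ferraro vs Janssen: 1+2+4 = 7 for Ferraro, 6 for Janssen — Ferraro by 7–6.
Ferraro vs Diaz: Ferraro is ranked higher on 1 ballot, Diaz on 12. Diaz wins 12–1.
Janssen vs Diaz: Janssen preferred on 3+1 = 4 ballots; Diaz wins 9–4.
Diaz beats each of Dube, Ferraro, Janssen — Diaz is the Condorcet winner.

Diaz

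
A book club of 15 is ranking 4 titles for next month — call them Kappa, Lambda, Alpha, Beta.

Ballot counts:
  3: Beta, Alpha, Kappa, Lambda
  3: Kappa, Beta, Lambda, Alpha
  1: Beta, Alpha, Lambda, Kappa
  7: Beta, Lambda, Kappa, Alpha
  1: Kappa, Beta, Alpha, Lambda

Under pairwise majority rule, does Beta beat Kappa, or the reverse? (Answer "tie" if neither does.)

Beta

Ballots ranking Beta above Kappa: 3 + 1 + 7 = 11.
Ballots ranking Kappa above Beta: 15 − 11 = 4.
Beta wins the head-to-head 11–4.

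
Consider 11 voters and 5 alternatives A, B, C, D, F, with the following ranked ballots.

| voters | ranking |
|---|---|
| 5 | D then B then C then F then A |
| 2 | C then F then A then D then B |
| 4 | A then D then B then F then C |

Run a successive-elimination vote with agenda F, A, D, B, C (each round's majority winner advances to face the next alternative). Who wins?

Round 1: F vs A — 7–4, F advances.
Round 2: F vs D — 2–9, D advances.
Round 3: D vs B — 11–0, D advances.
Round 4: D vs C — 9–2, D advances.
D survives the agenda.

D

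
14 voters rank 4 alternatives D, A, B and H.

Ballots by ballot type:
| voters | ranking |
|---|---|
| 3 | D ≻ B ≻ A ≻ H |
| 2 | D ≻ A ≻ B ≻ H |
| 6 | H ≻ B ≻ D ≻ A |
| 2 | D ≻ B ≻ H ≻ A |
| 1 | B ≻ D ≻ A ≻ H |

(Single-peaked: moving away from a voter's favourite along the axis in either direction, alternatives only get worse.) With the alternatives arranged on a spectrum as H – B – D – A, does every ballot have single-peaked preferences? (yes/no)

Axis positions: H=1, B=2, D=3, A=4.
Ballot type 1 (peak D at position 3): ranking walks positions 3-2-4-1, expanding outward from the peak — single-peaked.
Ballot type 2 (peak D at position 3): ranking walks positions 3-4-2-1, expanding outward from the peak — single-peaked.
Ballot type 3 (peak H at position 1): ranking walks positions 1-2-3-4, expanding outward from the peak — single-peaked.
Ballot type 4 (peak D at position 3): ranking walks positions 3-2-1-4, expanding outward from the peak — single-peaked.
Ballot type 5 (peak B at position 2): ranking walks positions 2-3-4-1, expanding outward from the peak — single-peaked.
Every ranking is single-peaked on this axis.

yes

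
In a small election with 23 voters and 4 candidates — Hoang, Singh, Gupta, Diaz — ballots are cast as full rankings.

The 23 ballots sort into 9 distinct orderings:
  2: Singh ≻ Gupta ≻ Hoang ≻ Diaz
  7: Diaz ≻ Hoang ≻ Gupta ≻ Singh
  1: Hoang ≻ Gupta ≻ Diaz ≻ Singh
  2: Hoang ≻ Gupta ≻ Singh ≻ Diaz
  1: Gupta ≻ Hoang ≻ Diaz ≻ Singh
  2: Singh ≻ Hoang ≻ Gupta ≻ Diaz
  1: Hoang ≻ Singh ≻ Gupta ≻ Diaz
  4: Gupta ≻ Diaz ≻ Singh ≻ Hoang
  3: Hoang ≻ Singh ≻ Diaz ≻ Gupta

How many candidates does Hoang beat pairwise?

Hoang against each rival (23 voters):
Hoang vs Singh: Hoang preferred on 7+1+2+1+1+3 = 15 ballots; Hoang wins 15–8.
Hoang vs Gupta: 7+1+2+2+1+3 = 16 for Hoang, 7 for Gupta — Hoang by 16–7.
Hoang vs Diaz: 12 for Hoang, 11 for Diaz — Hoang by 12–11.
Hoang beats Singh, Gupta, Diaz — 3 pairwise wins.

3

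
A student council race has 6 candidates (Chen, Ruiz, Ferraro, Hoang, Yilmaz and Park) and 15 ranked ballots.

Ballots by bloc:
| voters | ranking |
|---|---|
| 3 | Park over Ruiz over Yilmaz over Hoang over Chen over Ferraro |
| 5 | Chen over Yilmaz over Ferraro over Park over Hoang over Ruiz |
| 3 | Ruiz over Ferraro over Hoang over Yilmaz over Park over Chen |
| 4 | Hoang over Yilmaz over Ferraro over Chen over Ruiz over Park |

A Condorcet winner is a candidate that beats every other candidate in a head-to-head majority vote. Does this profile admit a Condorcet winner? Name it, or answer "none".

Head-to-head results (15 voters):
Chen vs Ruiz: Chen, 9–6.
Chen–Ferraro: Chen 8–7.
Chen–Hoang: Hoang 10–5.
Chen–Yilmaz: Yilmaz 10–5.
Chen–Park: Chen 9–6.
Ruiz–Ferraro: Ferraro 9–6.
Ruiz–Hoang: Hoang 9–6.
Ruiz–Yilmaz: Yilmaz 9–6.
Ruiz vs Park: Park wins 8–7.
Ferraro–Hoang: Ferraro 8–7.
Ferraro vs Yilmaz: Yilmaz, 12–3.
Ferraro vs Park: Ferraro, 12–3.
Hoang vs Yilmaz: Yilmaz wins 8–7.
Hoang vs Park: Park, 8–7.
Yilmaz–Park: Yilmaz 12–3.
Yilmaz beats each of Chen, Ruiz, Ferraro, Hoang, Park — Yilmaz is the Condorcet winner.

Yilmaz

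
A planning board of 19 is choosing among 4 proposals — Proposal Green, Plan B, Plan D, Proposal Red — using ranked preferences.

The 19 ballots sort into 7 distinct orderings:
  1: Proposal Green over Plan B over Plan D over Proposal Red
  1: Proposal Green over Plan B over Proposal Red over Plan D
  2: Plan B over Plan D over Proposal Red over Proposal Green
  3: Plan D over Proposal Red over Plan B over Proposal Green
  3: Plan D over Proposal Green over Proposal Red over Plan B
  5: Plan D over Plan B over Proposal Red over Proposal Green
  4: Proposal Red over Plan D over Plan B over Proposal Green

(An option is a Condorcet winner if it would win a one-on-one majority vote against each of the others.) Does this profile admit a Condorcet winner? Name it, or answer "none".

Pairwise majorities:
Proposal Green vs Plan B: Proposal Green is ranked higher on 1+1+3 = 5 ballots, Plan B on 14. Plan B wins 14–5.
Proposal Green vs Plan D: 1+1 = 2 for Proposal Green, 17 for Plan D — Plan D by 17–2.
Proposal Green vs Proposal Red: Proposal Red, 14–5.
Plan B vs Plan D: Plan B is ranked higher on 1+1+2 = 4 ballots, Plan D on 15. Plan D wins 15–4.
Plan B vs Proposal Red: Proposal Red wins 10–9.
Plan D vs Proposal Red: Plan D is ranked higher on 1+2+3+3+5 = 14 ballots, Proposal Red on 5. Plan D wins 14–5.
Only Plan D has no losses; Plan D is the Condorcet winner.

Plan D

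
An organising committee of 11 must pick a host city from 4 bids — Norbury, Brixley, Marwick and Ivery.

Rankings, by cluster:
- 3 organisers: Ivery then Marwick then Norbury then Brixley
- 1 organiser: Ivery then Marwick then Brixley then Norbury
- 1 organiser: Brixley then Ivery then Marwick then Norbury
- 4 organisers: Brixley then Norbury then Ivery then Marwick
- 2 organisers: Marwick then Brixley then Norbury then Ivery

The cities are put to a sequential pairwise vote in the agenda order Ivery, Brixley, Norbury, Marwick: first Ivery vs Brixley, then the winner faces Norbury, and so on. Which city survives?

Marwick

Round 1: Ivery vs Brixley — 4–7, Brixley advances.
Round 2: Brixley vs Norbury — 8–3, Brixley advances.
Round 3: Brixley vs Marwick — 5–6, Marwick advances.
Marwick survives the agenda.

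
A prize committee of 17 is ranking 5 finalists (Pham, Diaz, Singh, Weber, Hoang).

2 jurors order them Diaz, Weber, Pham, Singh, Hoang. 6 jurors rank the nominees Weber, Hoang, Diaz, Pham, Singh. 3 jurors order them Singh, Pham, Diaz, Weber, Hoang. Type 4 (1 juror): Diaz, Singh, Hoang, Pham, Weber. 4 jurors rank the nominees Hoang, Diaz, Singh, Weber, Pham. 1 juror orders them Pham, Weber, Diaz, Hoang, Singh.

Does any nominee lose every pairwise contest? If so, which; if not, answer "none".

Pairwise majorities:
Pham vs Diaz: Pham is ranked higher on 3+1 = 4 ballots, Diaz on 13. Diaz wins 13–4.
Pham vs Singh: 9 to 8, Pham.
Pham vs Weber: Weber, 12–5.
Pham–Hoang: Hoang 11–6.
Diaz–Singh: Diaz 14–3.
Diaz vs Weber: 10 to 7, Diaz.
Diaz–Hoang: Hoang 10–7.
Singh vs Weber: Singh is ranked higher on 3+1+4 = 8 ballots, Weber on 9. Weber wins 9–8.
Singh–Hoang: Hoang 11–6.
Weber vs Hoang: Weber is ranked higher on 2+6+3+1 = 12 ballots, Hoang on 5. Weber wins 12–5.
Only Singh has no wins; Singh is the Condorcet loser.

Singh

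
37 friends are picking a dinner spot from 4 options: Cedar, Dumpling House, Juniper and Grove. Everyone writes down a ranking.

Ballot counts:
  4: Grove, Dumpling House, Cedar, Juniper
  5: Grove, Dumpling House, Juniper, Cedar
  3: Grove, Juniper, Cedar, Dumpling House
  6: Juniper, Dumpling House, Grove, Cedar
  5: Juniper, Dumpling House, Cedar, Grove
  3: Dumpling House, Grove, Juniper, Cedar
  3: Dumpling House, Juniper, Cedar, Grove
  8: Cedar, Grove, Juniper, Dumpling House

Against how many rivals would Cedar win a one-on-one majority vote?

0

Cedar against each rival (37 friends):
Cedar–Dumpling House: Dumpling House 26–11.
Cedar–Juniper: Juniper 25–12.
Cedar vs Grove: Grove, 21–16.
Cedar beats no one; loses to Dumpling House, Juniper, Grove — 0 pairwise wins.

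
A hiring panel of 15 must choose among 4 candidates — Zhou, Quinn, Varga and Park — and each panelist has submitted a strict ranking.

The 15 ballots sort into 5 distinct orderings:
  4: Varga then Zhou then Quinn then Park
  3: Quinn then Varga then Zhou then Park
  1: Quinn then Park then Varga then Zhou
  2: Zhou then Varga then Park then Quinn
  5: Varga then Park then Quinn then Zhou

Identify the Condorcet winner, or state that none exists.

Pairwise majorities:
Zhou vs Quinn: 4+2 = 6 for Zhou, 9 for Quinn — Quinn by 9–6.
Zhou vs Varga: Varga wins 13–2.
Zhou vs Park: Zhou wins 9–6.
Quinn vs Varga: Quinn preferred on 3+1 = 4 ballots; Varga wins 11–4.
Quinn–Park: Quinn 8–7.
Varga vs Park: Varga wins 14–1.
Varga beats each of Zhou, Quinn, Park — Varga is the Condorcet winner.

Varga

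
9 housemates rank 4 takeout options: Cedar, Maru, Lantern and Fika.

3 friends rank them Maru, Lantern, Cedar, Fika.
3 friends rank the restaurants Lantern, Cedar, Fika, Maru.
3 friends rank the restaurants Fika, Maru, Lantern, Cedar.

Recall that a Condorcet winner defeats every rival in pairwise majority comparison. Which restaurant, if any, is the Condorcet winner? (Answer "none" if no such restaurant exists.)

none

Check each pair by majority over 9 ballots:
Cedar vs Maru: 3 for Cedar, 6 for Maru — Maru by 6–3.
Cedar vs Lantern: Cedar is ranked higher on 0 ballots, Lantern on 9. Lantern wins 9–0.
Cedar vs Fika: 6 to 3, Cedar.
Maru vs Lantern: 3+3 = 6 for Maru, 3 for Lantern — Maru by 6–3.
Maru vs Fika: 3 to 6, Fika.
Lantern vs Fika: Lantern is ranked higher on 3+3 = 6 ballots, Fika on 3. Lantern wins 6–3.
No restaurant is unbeaten: Cedar loses to Maru; Maru loses to Fika; Lantern loses to Maru; Fika loses to Cedar. In particular Cedar beats Fika beats Maru beats Cedar is a majority cycle — no Condorcet winner exists.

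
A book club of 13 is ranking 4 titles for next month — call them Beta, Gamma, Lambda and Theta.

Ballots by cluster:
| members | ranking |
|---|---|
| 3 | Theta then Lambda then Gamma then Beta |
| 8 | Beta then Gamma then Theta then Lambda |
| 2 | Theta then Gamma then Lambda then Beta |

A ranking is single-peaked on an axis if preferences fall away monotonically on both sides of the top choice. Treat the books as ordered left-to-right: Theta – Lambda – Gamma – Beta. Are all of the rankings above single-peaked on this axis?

Axis positions: Theta=1, Lambda=2, Gamma=3, Beta=4.
Cluster 1 (peak Theta at position 1): ranking walks positions 1-2-3-4, expanding outward from the peak — single-peaked.
Cluster 2: ranking walks positions 4-3-1-2; Theta is ranked above Lambda even though Lambda lies between Theta and the peak Beta on the axis — preferences dip and rise again. Not single-peaked.
Cluster 3: ranking walks positions 1-3-2-4; Gamma is ranked above Lambda even though Lambda lies between Gamma and the peak Theta on the axis — preferences dip and rise again. Not single-peaked.
Cluster 2 violates single-peakedness, so the profile is not single-peaked on this axis.

no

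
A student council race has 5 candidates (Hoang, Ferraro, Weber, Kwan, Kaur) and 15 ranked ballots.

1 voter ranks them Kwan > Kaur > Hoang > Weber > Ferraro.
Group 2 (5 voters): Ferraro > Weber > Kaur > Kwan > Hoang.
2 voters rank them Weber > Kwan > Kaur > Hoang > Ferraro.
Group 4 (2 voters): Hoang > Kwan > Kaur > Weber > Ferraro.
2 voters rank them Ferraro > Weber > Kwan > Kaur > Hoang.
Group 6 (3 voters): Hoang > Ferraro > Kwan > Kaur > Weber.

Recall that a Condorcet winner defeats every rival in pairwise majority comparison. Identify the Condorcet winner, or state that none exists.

none

Head-to-head results (15 voters):
Hoang vs Ferraro: Hoang preferred on 1+2+2+3 = 8 ballots; Hoang wins 8–7.
Hoang vs Weber: 1+2+3 = 6 for Hoang, 9 for Weber — Weber by 9–6.
Hoang vs Kwan: Hoang preferred on 2+3 = 5 ballots; Kwan wins 10–5.
Hoang vs Kaur: 2+3 = 5 for Hoang, 10 for Kaur — Kaur by 10–5.
Ferraro vs Weber: 10 to 5, Ferraro.
Ferraro vs Kwan: Ferraro is ranked higher on 5+2+3 = 10 ballots, Kwan on 5. Ferraro wins 10–5.
Ferraro vs Kaur: Ferraro preferred on 5+2+3 = 10 ballots; Ferraro wins 10–5.
Weber vs Kwan: Weber preferred on 5+2+2 = 9 ballots; Weber wins 9–6.
Weber vs Kaur: Weber preferred on 5+2+2 = 9 ballots; Weber wins 9–6.
Kwan vs Kaur: Kwan preferred on 1+2+2+2+3 = 10 ballots; Kwan wins 10–5.
Each candidate drops at least one matchup (Hoang loses to Weber; Ferraro loses to Hoang; Weber loses to Ferraro; Kwan loses to Ferraro; Kaur loses to Ferraro); the cycle Hoang beats Ferraro beats Weber beats Hoang rules out a Condorcet winner.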